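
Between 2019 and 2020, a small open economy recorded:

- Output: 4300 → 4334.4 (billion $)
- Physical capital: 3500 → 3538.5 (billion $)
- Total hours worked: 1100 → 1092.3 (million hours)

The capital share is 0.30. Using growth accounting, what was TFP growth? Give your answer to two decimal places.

0.96%

Output growth = (4334.4 − 4300) / 4300 = 0.8%.
Physical capital growth = (3538.5 − 3500) / 3500 = 1.1%.
Total hours worked growth = (1092.3 − 1100) / 1100 = -0.7%.
Labor's share = 1 − 0.3 = 0.7.
Physical capital: 0.3 × 1.1 = 0.33 pp.
Total hours worked: 0.7 × (-0.7) = -0.49 pp.
TFP growth = 0.8 + 0.16 = 0.96%.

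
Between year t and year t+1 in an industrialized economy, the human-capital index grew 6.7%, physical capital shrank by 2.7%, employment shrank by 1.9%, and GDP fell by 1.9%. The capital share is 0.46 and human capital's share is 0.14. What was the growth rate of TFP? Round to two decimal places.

Labor's share = 1 − 0.46 − 0.14 = 0.4.
Physical capital: 0.46 × (-2.7) = -1.242 pp.
The human-capital index: 0.14 × 6.7 = 0.938 pp.
Employment: 0.4 × (-1.9) = -0.76 pp.
TFP growth = -1.9 + 1.064 = -0.836%.

-0.84%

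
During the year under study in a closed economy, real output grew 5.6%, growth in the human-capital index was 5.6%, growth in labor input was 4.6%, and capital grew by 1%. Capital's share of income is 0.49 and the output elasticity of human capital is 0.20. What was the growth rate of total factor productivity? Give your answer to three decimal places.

2.564%

Labor's share = 1 − 0.49 − 0.2 = 0.31.
Capital: 0.49 × 1 = 0.49 pp.
The human-capital index: 0.2 × 5.6 = 1.12 pp.
Labor input: 0.31 × 4.6 = 1.426 pp.
TFP growth = 5.6 − 3.036 = 2.564%.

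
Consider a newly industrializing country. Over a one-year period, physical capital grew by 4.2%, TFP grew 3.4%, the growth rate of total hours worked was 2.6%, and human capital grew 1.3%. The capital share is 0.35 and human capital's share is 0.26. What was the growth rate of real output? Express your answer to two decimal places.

6.22%

Labor's share = 1 − 0.35 − 0.26 = 0.39.
Physical capital: 0.35 × 4.2 = 1.47 pp.
Human capital: 0.26 × 1.3 = 0.338 pp.
Total hours worked: 0.39 × 2.6 = 1.014 pp.
Output growth = 3.4 + 2.822 = 6.222%.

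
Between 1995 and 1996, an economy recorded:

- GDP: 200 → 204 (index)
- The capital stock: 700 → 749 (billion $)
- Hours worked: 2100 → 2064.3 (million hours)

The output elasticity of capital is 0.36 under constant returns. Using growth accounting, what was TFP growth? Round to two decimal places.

GDP growth = (204 − 200) / 200 = 2%.
The capital stock growth = (749 − 700) / 700 = 7%.
Hours worked growth = (2064.3 − 2100) / 2100 = -1.7%.
Labor's share = 1 − 0.36 = 0.64.
The capital stock: 0.36 × 7 = 2.52 pp.
Hours worked: 0.64 × (-1.7) = -1.088 pp.
TFP growth = 2 − 1.432 = 0.568%.

TFP grew 0.57%.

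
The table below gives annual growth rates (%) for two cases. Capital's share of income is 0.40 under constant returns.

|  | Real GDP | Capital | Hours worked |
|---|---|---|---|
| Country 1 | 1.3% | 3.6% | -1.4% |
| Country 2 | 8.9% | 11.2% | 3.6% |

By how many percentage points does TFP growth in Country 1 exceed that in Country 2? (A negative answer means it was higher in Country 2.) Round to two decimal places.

-1.56 percentage points

Labor's share = 1 − 0.4 = 0.6.
Country 1: TFP = 1.3 − 1.44 + 0.84 = 0.7%.
Country 2: TFP = 8.9 − 4.48 − 2.16 = 2.26%.
Difference = 0.7 − (2.26) = -1.56 pp.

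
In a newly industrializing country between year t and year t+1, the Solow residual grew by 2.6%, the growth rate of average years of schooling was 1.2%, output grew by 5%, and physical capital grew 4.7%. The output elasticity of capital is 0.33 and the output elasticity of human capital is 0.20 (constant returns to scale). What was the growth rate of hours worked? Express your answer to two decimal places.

Labor's share = 1 − 0.33 − 0.2 = 0.47.
gY = gA + 0.33×4.7 + 0.2×1.2 + 0.47×g.
0.47×g = 5 − 2.6 − 1.791 = 0.609.
g = 0.609 / 0.47 = 1.2957%.

1.30%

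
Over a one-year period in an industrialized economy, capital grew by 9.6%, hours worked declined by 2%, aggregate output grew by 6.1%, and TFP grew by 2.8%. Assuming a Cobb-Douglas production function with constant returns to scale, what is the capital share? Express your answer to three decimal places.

The capital share is 0.457.

gY = gA + α·gK + (1−α)·gL, so gY − gA − gL = α(gK − gL).
6.1 − 2.8 + 2 = α × (9.6 − (-2)).
5.3 = 11.6 α, so α = 0.4569.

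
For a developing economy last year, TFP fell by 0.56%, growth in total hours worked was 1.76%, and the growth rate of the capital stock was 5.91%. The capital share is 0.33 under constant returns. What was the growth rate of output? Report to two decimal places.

Output growth was 2.57%.

Labor's share = 1 − 0.33 = 0.67.
The capital stock: 0.33 × 5.91 = 1.9503 pp.
Total hours worked: 0.67 × 1.76 = 1.1792 pp.
Output growth = -0.56 + 3.1295 = 2.5695%.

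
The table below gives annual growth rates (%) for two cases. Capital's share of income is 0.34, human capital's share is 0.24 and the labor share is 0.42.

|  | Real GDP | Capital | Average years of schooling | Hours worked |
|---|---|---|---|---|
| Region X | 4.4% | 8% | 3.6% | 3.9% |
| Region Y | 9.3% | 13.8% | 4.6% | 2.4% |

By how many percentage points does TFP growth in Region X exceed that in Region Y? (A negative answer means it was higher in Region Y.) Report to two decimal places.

Labor's share = 1 − 0.34 − 0.24 = 0.42.
Region X: TFP = 4.4 − 2.72 − 0.864 − 1.638 = -0.822%.
Region Y: TFP = 9.3 − 4.692 − 1.104 − 1.008 = 2.496%.
Difference = -0.822 − (2.496) = -3.318 pp.

-3.32 percentage points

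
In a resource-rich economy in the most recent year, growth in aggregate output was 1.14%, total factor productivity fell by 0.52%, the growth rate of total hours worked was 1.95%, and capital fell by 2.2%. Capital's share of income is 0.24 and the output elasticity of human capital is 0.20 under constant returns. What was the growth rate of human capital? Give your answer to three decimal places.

Labor's share = 1 − 0.24 − 0.2 = 0.56.
gY = gA + 0.24×(-2.2) + 0.56×1.95 + 0.2×g.
0.2×g = 1.14 + 0.52 − 0.564 = 1.096.
g = 1.096 / 0.2 = 5.48%.

5.480%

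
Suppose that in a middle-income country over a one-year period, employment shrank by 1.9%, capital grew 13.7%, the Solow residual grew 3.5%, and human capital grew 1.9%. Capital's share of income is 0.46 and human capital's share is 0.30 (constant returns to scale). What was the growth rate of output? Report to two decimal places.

9.92%

Labor's share = 1 − 0.46 − 0.3 = 0.24.
Capital: 0.46 × 13.7 = 6.302 pp.
Human capital: 0.3 × 1.9 = 0.57 pp.
Employment: 0.24 × (-1.9) = -0.456 pp.
Output growth = 3.5 + 6.416 = 9.916%.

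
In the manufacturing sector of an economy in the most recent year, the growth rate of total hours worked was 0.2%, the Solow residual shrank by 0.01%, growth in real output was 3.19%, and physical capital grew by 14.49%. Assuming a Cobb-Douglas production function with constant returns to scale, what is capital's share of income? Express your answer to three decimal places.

0.210

gY = gA + α·gK + (1−α)·gL, so gY − gA − gL = α(gK − gL).
3.19 + 0.01 − 0.2 = α × (14.49 − 0.2).
3 = 14.29 α, so α = 0.20994.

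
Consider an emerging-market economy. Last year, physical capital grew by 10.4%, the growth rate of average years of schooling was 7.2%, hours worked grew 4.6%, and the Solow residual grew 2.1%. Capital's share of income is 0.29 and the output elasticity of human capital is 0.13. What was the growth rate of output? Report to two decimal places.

8.72%

Labor's share = 1 − 0.29 − 0.13 = 0.58.
Physical capital: 0.29 × 10.4 = 3.016 pp.
Average years of schooling: 0.13 × 7.2 = 0.936 pp.
Hours worked: 0.58 × 4.6 = 2.668 pp.
Output growth = 2.1 + 6.62 = 8.72%.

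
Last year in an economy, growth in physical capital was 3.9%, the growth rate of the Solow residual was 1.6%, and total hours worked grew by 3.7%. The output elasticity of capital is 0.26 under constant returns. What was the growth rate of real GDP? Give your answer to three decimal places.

Labor's share = 1 − 0.26 = 0.74.
Physical capital: 0.26 × 3.9 = 1.014 pp.
Total hours worked: 0.74 × 3.7 = 2.738 pp.
Output growth = 1.6 + 3.752 = 5.352%.

Real GDP grew 5.352%.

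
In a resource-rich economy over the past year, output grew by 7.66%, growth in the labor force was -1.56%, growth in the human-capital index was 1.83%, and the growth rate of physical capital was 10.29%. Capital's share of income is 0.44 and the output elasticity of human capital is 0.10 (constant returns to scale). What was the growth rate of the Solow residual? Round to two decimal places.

Labor's share = 1 − 0.44 − 0.1 = 0.46.
Physical capital: 0.44 × 10.29 = 4.5276 pp.
The human-capital index: 0.1 × 1.83 = 0.183 pp.
The labor force: 0.46 × (-1.56) = -0.7176 pp.
TFP growth = 7.66 − 3.993 = 3.667%.

The Solow residual grew 3.67%.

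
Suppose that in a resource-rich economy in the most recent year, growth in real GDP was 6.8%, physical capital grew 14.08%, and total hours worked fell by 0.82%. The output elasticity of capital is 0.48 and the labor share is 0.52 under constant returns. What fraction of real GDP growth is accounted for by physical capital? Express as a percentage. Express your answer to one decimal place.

Physical capital contributed 0.48 × 14.08 = 6.7584 pp.
Share of growth = 6.7584 / 6.8 × 100 = 99.388%.

Physical capital accounted for 99.4% of growth.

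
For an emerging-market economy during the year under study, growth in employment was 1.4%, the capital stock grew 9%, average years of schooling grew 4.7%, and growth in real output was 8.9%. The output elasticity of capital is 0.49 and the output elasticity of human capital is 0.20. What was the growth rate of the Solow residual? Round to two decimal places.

3.12%

Labor's share = 1 − 0.49 − 0.2 = 0.31.
The capital stock: 0.49 × 9 = 4.41 pp.
Average years of schooling: 0.2 × 4.7 = 0.94 pp.
Employment: 0.31 × 1.4 = 0.434 pp.
TFP growth = 8.9 − 5.784 = 3.116%.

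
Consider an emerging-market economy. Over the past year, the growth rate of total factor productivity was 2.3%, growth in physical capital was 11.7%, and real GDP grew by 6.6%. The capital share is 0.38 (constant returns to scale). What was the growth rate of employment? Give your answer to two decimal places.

-0.24%

Labor's share = 1 − 0.38 = 0.62.
gY = gA + 0.38×11.7 + 0.62×g.
0.62×g = 6.6 − 2.3 − 4.446 = -0.146.
g = -0.146 / 0.62 = -0.2355%.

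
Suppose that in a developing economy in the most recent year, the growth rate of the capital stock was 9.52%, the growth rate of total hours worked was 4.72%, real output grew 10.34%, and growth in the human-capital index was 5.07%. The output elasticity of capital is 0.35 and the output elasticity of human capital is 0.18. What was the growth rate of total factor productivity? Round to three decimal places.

3.877%

Labor's share = 1 − 0.35 − 0.18 = 0.47.
The capital stock: 0.35 × 9.52 = 3.332 pp.
The human-capital index: 0.18 × 5.07 = 0.9126 pp.
Total hours worked: 0.47 × 4.72 = 2.2184 pp.
TFP growth = 10.34 − 6.463 = 3.877%.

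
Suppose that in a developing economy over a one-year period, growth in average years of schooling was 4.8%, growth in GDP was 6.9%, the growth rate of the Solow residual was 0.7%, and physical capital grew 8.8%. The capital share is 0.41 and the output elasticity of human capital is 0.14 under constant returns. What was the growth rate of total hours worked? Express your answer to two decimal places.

Labor's share = 1 − 0.41 − 0.14 = 0.45.
gY = gA + 0.41×8.8 + 0.14×4.8 + 0.45×g.
0.45×g = 6.9 − 0.7 − 4.28 = 1.92.
g = 1.92 / 0.45 = 4.2667%.

Total hours worked growth was 4.27%.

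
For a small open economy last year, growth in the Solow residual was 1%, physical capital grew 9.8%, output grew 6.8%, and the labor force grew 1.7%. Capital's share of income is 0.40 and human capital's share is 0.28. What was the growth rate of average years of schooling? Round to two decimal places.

4.77%

Labor's share = 1 − 0.4 − 0.28 = 0.32.
gY = gA + 0.4×9.8 + 0.32×1.7 + 0.28×g.
0.28×g = 6.8 − 1 − 4.464 = 1.336.
g = 1.336 / 0.28 = 4.7714%.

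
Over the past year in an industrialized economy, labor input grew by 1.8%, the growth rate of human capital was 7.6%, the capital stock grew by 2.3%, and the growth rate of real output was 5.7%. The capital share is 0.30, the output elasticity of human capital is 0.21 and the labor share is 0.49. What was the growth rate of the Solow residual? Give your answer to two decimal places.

The Solow residual growth was 2.53%.

Labor's share = 1 − 0.3 − 0.21 = 0.49.
The capital stock: 0.3 × 2.3 = 0.69 pp.
Human capital: 0.21 × 7.6 = 1.596 pp.
Labor input: 0.49 × 1.8 = 0.882 pp.
TFP growth = 5.7 − 3.168 = 2.532%.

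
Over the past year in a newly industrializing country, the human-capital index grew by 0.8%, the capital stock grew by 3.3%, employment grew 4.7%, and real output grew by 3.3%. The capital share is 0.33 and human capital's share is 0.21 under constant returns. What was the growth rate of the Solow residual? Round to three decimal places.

-0.119%

Labor's share = 1 − 0.33 − 0.21 = 0.46.
The capital stock: 0.33 × 3.3 = 1.089 pp.
The human-capital index: 0.21 × 0.8 = 0.168 pp.
Employment: 0.46 × 4.7 = 2.162 pp.
TFP growth = 3.3 − 3.419 = -0.119%.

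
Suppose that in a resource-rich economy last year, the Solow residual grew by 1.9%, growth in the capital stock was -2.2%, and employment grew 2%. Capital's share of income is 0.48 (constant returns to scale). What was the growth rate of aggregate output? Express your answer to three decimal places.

Aggregate output growth was 1.884%.

Labor's share = 1 − 0.48 = 0.52.
The capital stock: 0.48 × (-2.2) = -1.056 pp.
Employment: 0.52 × 2 = 1.04 pp.
Output growth = 1.9 + (-0.016) = 1.884%.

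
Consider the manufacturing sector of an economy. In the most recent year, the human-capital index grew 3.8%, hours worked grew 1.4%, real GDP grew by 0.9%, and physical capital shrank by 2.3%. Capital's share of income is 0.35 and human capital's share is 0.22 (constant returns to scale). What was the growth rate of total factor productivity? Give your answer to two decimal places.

Total factor productivity grew 0.27%.

Labor's share = 1 − 0.35 − 0.22 = 0.43.
Physical capital: 0.35 × (-2.3) = -0.805 pp.
The human-capital index: 0.22 × 3.8 = 0.836 pp.
Hours worked: 0.43 × 1.4 = 0.602 pp.
TFP growth = 0.9 − 0.633 = 0.267%.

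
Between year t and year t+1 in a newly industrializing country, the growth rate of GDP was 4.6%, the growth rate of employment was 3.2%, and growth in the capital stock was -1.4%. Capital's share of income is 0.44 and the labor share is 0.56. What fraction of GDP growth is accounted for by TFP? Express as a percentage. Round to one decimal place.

74.4%

Labor's share = 1 − 0.44 = 0.56.
The capital stock: 0.44 × (-1.4) = -0.616 pp.
Employment: 0.56 × 3.2 = 1.792 pp.
TFP growth = 4.6 − 1.176 = 3.424%.
TFP share of growth = 3.424 / 4.6 × 100 = 74.435%.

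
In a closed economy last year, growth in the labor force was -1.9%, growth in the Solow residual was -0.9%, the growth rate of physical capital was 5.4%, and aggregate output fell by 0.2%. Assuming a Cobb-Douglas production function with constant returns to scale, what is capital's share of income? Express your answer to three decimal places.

0.356

gY = gA + α·gK + (1−α)·gL, so gY − gA − gL = α(gK − gL).
-0.2 + 0.9 + 1.9 = α × (5.4 − (-1.9)).
2.6 = 7.3 α, so α = 0.35616.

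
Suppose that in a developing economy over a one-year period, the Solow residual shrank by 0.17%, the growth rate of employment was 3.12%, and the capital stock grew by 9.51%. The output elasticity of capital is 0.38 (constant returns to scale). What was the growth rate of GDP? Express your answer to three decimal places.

Labor's share = 1 − 0.38 = 0.62.
The capital stock: 0.38 × 9.51 = 3.6138 pp.
Employment: 0.62 × 3.12 = 1.9344 pp.
Output growth = -0.17 + 5.5482 = 5.3782%.

5.378%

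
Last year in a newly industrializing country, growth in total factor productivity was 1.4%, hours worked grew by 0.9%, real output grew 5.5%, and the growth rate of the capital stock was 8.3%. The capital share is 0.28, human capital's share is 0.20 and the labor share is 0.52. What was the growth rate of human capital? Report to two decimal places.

6.54%

Labor's share = 1 − 0.28 − 0.2 = 0.52.
gY = gA + 0.28×8.3 + 0.52×0.9 + 0.2×g.
0.2×g = 5.5 − 1.4 − 2.792 = 1.308.
g = 1.308 / 0.2 = 6.54%.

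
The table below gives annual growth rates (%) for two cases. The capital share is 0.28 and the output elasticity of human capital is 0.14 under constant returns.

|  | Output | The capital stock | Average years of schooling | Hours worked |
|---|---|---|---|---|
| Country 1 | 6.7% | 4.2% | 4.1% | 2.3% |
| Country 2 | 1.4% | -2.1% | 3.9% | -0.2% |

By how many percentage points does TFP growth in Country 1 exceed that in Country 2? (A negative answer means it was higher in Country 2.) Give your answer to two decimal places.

2.06 percentage points

Labor's share = 1 − 0.28 − 0.14 = 0.58.
Country 1: TFP = 6.7 − 1.176 − 0.574 − 1.334 = 3.616%.
Country 2: TFP = 1.4 + 0.588 − 0.546 + 0.116 = 1.558%.
Difference = 3.616 − (1.558) = 2.058 pp.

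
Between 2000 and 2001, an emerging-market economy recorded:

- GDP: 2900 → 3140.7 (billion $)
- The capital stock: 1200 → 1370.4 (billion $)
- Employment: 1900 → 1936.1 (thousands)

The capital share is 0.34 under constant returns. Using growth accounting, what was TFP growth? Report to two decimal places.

2.22%

GDP growth = (3140.7 − 2900) / 2900 = 8.3%.
The capital stock growth = (1370.4 − 1200) / 1200 = 14.2%.
Employment growth = (1936.1 − 1900) / 1900 = 1.9%.
Labor's share = 1 − 0.34 = 0.66.
The capital stock: 0.34 × 14.2 = 4.828 pp.
Employment: 0.66 × 1.9 = 1.254 pp.
TFP growth = 8.3 − 6.082 = 2.218%.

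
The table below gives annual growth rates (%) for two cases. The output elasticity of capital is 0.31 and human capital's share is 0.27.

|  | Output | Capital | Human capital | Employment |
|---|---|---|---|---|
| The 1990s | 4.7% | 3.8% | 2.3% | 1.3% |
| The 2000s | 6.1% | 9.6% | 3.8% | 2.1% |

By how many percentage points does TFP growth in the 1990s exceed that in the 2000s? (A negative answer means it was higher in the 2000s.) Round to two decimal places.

1.14 percentage points

Labor's share = 1 − 0.31 − 0.27 = 0.42.
The 1990s: TFP = 4.7 − 1.178 − 0.621 − 0.546 = 2.355%.
The 2000s: TFP = 6.1 − 2.976 − 1.026 − 0.882 = 1.216%.
Difference = 2.355 − (1.216) = 1.139 pp.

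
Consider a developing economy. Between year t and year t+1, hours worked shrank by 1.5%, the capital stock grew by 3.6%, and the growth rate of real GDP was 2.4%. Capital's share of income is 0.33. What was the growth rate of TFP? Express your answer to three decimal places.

TFP growth was 2.217%.

Labor's share = 1 − 0.33 = 0.67.
The capital stock: 0.33 × 3.6 = 1.188 pp.
Hours worked: 0.67 × (-1.5) = -1.005 pp.
TFP growth = 2.4 − 0.183 = 2.217%.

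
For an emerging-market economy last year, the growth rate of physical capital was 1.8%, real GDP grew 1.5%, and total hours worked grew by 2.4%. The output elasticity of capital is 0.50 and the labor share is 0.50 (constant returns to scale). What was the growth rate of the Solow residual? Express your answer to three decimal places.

-0.600%

Labor's share = 1 − 0.5 = 0.5.
Physical capital: 0.5 × 1.8 = 0.9 pp.
Total hours worked: 0.5 × 2.4 = 1.2 pp.
TFP growth = 1.5 − 2.1 = -0.6%.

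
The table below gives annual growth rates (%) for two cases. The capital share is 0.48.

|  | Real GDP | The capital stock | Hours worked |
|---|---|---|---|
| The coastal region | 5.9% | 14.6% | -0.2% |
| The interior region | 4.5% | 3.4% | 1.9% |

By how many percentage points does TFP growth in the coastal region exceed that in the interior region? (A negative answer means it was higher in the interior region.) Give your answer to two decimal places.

-2.88 percentage points

Labor's share = 1 − 0.48 = 0.52.
The coastal region: TFP = 5.9 − 7.008 + 0.104 = -1.004%.
The interior region: TFP = 4.5 − 1.632 − 0.988 = 1.88%.
Difference = -1.004 − (1.88) = -2.884 pp.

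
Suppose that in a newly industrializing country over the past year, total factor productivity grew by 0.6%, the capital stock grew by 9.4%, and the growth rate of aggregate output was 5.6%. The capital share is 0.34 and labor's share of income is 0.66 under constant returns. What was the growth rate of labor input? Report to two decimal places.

Labor input growth was 2.73%.

Labor's share = 1 − 0.34 = 0.66.
gY = gA + 0.34×9.4 + 0.66×g.
0.66×g = 5.6 − 0.6 − 3.196 = 1.804.
g = 1.804 / 0.66 = 2.7333%.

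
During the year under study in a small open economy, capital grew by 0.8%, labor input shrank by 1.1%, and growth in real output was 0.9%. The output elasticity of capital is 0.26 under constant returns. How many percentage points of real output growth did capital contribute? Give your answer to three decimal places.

0.208 percentage points

Contribution = share × growth = 0.26 × 0.8 = 0.208 pp.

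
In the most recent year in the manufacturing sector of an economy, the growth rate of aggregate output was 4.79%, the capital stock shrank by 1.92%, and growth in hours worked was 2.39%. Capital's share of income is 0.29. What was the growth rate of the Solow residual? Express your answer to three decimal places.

Labor's share = 1 − 0.29 = 0.71.
The capital stock: 0.29 × (-1.92) = -0.5568 pp.
Hours worked: 0.71 × 2.39 = 1.6969 pp.
TFP growth = 4.79 − 1.1401 = 3.6499%.

The Solow residual grew 3.650%.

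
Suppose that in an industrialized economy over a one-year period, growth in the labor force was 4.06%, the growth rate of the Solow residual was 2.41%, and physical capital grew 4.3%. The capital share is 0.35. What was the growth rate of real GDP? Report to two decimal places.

6.55%

Labor's share = 1 − 0.35 = 0.65.
Physical capital: 0.35 × 4.3 = 1.505 pp.
The labor force: 0.65 × 4.06 = 2.639 pp.
Output growth = 2.41 + 4.144 = 6.554%.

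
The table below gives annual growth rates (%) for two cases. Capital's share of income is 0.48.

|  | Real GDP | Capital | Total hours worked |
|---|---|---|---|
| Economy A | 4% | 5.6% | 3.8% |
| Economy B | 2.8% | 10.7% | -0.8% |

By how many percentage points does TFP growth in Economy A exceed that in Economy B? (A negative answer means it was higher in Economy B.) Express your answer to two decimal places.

1.26 percentage points

Labor's share = 1 − 0.48 = 0.52.
Economy A: TFP = 4 − 2.688 − 1.976 = -0.664%.
Economy B: TFP = 2.8 − 5.136 + 0.416 = -1.92%.
Difference = -0.664 − (-1.92) = 1.256 pp.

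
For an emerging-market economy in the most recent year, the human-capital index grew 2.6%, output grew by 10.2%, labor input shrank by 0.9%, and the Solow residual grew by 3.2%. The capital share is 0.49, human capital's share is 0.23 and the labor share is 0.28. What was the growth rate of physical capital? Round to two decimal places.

13.58%

Labor's share = 1 − 0.49 − 0.23 = 0.28.
gY = gA + 0.23×2.6 + 0.28×(-0.9) + 0.49×g.
0.49×g = 10.2 − 3.2 − 0.346 = 6.654.
g = 6.654 / 0.49 = 13.5796%.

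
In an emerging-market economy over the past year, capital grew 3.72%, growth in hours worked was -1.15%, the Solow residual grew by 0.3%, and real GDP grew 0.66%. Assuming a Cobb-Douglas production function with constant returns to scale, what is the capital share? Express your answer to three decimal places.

gY = gA + α·gK + (1−α)·gL, so gY − gA − gL = α(gK − gL).
0.66 − 0.3 + 1.15 = α × (3.72 − (-1.15)).
1.51 = 4.87 α, so α = 0.31006.

α = 0.310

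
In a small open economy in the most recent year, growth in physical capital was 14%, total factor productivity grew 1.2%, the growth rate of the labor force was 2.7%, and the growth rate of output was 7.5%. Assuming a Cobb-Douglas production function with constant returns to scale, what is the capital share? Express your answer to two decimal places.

α = 0.32

gY = gA + α·gK + (1−α)·gL, so gY − gA − gL = α(gK − gL).
7.5 − 1.2 − 2.7 = α × (14 − 2.7).
3.6 = 11.3 α, so α = 0.3186.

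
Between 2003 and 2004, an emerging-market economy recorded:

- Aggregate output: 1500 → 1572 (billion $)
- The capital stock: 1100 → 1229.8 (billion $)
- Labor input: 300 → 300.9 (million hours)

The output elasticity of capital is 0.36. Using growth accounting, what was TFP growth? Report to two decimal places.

0.36%

Aggregate output growth = (1572 − 1500) / 1500 = 4.8%.
The capital stock growth = (1229.8 − 1100) / 1100 = 11.8%.
Labor input growth = (300.9 − 300) / 300 = 0.3%.
Labor's share = 1 − 0.36 = 0.64.
The capital stock: 0.36 × 11.8 = 4.248 pp.
Labor input: 0.64 × 0.3 = 0.192 pp.
TFP growth = 4.8 − 4.44 = 0.36%.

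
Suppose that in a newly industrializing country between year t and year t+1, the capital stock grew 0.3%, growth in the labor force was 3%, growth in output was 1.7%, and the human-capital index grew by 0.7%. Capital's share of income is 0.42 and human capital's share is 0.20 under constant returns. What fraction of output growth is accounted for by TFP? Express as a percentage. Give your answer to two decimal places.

Labor's share = 1 − 0.42 − 0.2 = 0.38.
The capital stock: 0.42 × 0.3 = 0.126 pp.
The human-capital index: 0.2 × 0.7 = 0.14 pp.
The labor force: 0.38 × 3 = 1.14 pp.
TFP growth = 1.7 − 1.406 = 0.294%.
TFP share of growth = 0.294 / 1.7 × 100 = 17.2941%.

TFP accounted for 17.29% of growth.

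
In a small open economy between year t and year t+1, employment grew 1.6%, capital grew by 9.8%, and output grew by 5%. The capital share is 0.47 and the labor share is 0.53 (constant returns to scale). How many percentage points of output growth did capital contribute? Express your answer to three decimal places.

4.606 pp

Contribution = share × growth = 0.47 × 9.8 = 4.606 pp.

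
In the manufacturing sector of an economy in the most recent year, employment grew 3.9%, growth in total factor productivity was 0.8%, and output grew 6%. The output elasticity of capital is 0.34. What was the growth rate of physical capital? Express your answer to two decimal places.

Labor's share = 1 − 0.34 = 0.66.
gY = gA + 0.66×3.9 + 0.34×g.
0.34×g = 6 − 0.8 − 2.574 = 2.626.
g = 2.626 / 0.34 = 7.7235%.

Physical capital grew 7.72%.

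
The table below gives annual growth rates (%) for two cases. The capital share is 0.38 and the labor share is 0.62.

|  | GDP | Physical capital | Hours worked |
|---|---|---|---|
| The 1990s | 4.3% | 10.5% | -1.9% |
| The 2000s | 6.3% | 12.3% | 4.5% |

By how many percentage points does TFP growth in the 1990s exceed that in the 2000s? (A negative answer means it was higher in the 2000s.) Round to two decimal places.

2.65 percentage points

Labor's share = 1 − 0.38 = 0.62.
The 1990s: TFP = 4.3 − 3.99 + 1.178 = 1.488%.
The 2000s: TFP = 6.3 − 4.674 − 2.79 = -1.164%.
Difference = 1.488 − (-1.164) = 2.652 pp.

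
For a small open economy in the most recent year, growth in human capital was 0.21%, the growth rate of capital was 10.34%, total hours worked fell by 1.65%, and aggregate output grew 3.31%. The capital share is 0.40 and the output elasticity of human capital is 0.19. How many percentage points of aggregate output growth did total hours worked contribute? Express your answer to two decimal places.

Labor's share = 1 − 0.4 − 0.19 = 0.41.
Contribution = share × growth = 0.41 × (-1.65) = -0.6765 pp.

-0.68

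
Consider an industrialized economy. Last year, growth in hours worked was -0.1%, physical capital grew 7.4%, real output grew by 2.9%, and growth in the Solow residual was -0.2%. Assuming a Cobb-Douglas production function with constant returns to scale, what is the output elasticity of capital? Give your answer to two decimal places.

The output elasticity of capital is 0.43.

gY = gA + α·gK + (1−α)·gL, so gY − gA − gL = α(gK − gL).
2.9 + 0.2 + 0.1 = α × (7.4 − (-0.1)).
3.2 = 7.5 α, so α = 0.4267.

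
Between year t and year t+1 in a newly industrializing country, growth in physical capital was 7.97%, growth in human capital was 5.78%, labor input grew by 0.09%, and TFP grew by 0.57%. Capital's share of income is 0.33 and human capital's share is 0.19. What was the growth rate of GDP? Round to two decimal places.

GDP grew 4.34%.

Labor's share = 1 − 0.33 − 0.19 = 0.48.
Physical capital: 0.33 × 7.97 = 2.6301 pp.
Human capital: 0.19 × 5.78 = 1.0982 pp.
Labor input: 0.48 × 0.09 = 0.0432 pp.
Output growth = 0.57 + 3.7715 = 4.3415%.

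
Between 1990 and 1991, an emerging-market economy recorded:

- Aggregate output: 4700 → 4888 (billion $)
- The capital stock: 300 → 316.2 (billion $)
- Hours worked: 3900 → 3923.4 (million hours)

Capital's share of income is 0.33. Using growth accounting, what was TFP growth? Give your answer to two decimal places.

Aggregate output growth = (4888 − 4700) / 4700 = 4%.
The capital stock growth = (316.2 − 300) / 300 = 5.4%.
Hours worked growth = (3923.4 − 3900) / 3900 = 0.6%.
Labor's share = 1 − 0.33 = 0.67.
The capital stock: 0.33 × 5.4 = 1.782 pp.
Hours worked: 0.67 × 0.6 = 0.402 pp.
TFP growth = 4 − 2.184 = 1.816%.

TFP growth was 1.82%.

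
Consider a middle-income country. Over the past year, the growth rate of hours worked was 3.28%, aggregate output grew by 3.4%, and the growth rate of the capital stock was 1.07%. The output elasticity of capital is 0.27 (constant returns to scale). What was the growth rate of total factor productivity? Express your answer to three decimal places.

Total factor productivity growth was 0.717%.

Labor's share = 1 − 0.27 = 0.73.
The capital stock: 0.27 × 1.07 = 0.2889 pp.
Hours worked: 0.73 × 3.28 = 2.3944 pp.
TFP growth = 3.4 − 2.6833 = 0.7167%.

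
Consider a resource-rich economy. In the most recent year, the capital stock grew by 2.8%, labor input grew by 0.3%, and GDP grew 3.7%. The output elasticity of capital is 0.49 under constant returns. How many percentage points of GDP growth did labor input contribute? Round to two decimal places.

0.15 pp

Labor's share = 1 − 0.49 = 0.51.
Contribution = share × growth = 0.51 × 0.3 = 0.153 pp.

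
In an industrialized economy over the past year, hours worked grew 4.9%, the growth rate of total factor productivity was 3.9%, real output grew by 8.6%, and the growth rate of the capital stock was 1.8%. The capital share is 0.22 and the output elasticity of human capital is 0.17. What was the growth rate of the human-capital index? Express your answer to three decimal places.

Labor's share = 1 − 0.22 − 0.17 = 0.61.
gY = gA + 0.22×1.8 + 0.61×4.9 + 0.17×g.
0.17×g = 8.6 − 3.9 − 3.385 = 1.315.
g = 1.315 / 0.17 = 7.73529%.

The human-capital index growth was 7.735%.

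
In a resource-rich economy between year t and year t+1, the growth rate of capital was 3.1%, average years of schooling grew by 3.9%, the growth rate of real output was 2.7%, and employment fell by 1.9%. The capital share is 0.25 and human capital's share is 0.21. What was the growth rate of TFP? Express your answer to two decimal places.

Labor's share = 1 − 0.25 − 0.21 = 0.54.
Capital: 0.25 × 3.1 = 0.775 pp.
Average years of schooling: 0.21 × 3.9 = 0.819 pp.
Employment: 0.54 × (-1.9) = -1.026 pp.
TFP growth = 2.7 − 0.568 = 2.132%.

TFP growth was 2.13%.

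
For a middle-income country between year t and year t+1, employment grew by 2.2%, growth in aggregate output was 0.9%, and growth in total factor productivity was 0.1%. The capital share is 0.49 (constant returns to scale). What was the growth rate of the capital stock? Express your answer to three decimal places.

-0.657%

Labor's share = 1 − 0.49 = 0.51.
gY = gA + 0.51×2.2 + 0.49×g.
0.49×g = 0.9 − 0.1 − 1.122 = -0.322.
g = -0.322 / 0.49 = -0.65714%.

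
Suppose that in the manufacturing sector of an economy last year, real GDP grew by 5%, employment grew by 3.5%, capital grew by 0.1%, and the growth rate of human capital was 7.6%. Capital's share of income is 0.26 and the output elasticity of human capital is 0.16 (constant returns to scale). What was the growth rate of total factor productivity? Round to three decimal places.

Labor's share = 1 − 0.26 − 0.16 = 0.58.
Capital: 0.26 × 0.1 = 0.026 pp.
Human capital: 0.16 × 7.6 = 1.216 pp.
Employment: 0.58 × 3.5 = 2.03 pp.
TFP growth = 5 − 3.272 = 1.728%.

1.728%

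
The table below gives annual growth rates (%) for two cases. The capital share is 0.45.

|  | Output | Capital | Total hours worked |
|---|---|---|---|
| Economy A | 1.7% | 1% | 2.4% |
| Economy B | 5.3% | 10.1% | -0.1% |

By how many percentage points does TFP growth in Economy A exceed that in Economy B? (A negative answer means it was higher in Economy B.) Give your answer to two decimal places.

Labor's share = 1 − 0.45 = 0.55.
Economy A: TFP = 1.7 − 0.45 − 1.32 = -0.07%.
Economy B: TFP = 5.3 − 4.545 + 0.055 = 0.81%.
Difference = -0.07 − (0.81) = -0.88 pp.

-0.88 percentage points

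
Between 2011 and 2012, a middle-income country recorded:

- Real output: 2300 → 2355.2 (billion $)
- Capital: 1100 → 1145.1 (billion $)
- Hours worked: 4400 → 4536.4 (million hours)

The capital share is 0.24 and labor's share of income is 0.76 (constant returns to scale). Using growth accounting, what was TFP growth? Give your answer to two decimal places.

Real output growth = (2355.2 − 2300) / 2300 = 2.4%.
Capital growth = (1145.1 − 1100) / 1100 = 4.1%.
Hours worked growth = (4536.4 − 4400) / 4400 = 3.1%.
Labor's share = 1 − 0.24 = 0.76.
Capital: 0.24 × 4.1 = 0.984 pp.
Hours worked: 0.76 × 3.1 = 2.356 pp.
TFP growth = 2.4 − 3.34 = -0.94%.

-0.94%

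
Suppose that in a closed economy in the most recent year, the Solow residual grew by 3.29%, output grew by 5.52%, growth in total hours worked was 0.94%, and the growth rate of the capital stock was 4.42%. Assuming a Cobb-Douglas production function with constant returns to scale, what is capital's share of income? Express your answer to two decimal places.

Capital's share of income is 0.37.

gY = gA + α·gK + (1−α)·gL, so gY − gA − gL = α(gK − gL).
5.52 − 3.29 − 0.94 = α × (4.42 − 0.94).
1.29 = 3.48 α, so α = 0.3707.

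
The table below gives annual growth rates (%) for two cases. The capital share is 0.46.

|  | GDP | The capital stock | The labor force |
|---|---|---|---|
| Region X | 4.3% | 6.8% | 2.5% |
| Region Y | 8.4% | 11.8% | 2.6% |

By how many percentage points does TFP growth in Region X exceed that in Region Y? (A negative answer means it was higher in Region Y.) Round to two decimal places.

-1.75 percentage points

Labor's share = 1 − 0.46 = 0.54.
Region X: TFP = 4.3 − 3.128 − 1.35 = -0.178%.
Region Y: TFP = 8.4 − 5.428 − 1.404 = 1.568%.
Difference = -0.178 − (1.568) = -1.746 pp.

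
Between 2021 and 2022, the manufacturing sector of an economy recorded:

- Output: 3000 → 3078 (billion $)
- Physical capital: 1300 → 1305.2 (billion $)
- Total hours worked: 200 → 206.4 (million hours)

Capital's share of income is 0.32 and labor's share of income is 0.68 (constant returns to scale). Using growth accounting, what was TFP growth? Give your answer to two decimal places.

Output growth = (3078 − 3000) / 3000 = 2.6%.
Physical capital growth = (1305.2 − 1300) / 1300 = 0.4%.
Total hours worked growth = (206.4 − 200) / 200 = 3.2%.
Labor's share = 1 − 0.32 = 0.68.
Physical capital: 0.32 × 0.4 = 0.128 pp.
Total hours worked: 0.68 × 3.2 = 2.176 pp.
TFP growth = 2.6 − 2.304 = 0.296%.

0.30%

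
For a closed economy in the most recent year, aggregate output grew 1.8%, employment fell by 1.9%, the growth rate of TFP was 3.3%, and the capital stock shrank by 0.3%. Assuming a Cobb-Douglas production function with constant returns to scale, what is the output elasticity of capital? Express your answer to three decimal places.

The output elasticity of capital is 0.250.

gY = gA + α·gK + (1−α)·gL, so gY − gA − gL = α(gK − gL).
1.8 − 3.3 + 1.9 = α × (-0.3 − (-1.9)).
0.4 = 1.6 α, so α = 0.25.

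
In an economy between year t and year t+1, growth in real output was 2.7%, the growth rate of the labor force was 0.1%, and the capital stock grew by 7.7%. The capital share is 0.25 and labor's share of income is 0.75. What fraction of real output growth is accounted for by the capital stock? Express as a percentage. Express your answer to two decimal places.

71.30%

The capital stock contributed 0.25 × 7.7 = 1.925 pp.
Share of growth = 1.925 / 2.7 × 100 = 71.2963%.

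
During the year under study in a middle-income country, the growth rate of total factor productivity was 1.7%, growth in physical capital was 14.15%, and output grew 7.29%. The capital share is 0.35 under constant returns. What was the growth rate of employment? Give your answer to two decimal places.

Labor's share = 1 − 0.35 = 0.65.
gY = gA + 0.35×14.15 + 0.65×g.
0.65×g = 7.29 − 1.7 − 4.9525 = 0.6375.
g = 0.6375 / 0.65 = 0.9808%.

0.98%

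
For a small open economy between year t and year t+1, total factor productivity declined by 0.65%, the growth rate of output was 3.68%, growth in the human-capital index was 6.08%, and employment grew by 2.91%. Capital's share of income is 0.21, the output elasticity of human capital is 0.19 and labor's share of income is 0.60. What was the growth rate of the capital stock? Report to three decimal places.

Labor's share = 1 − 0.21 − 0.19 = 0.6.
gY = gA + 0.19×6.08 + 0.6×2.91 + 0.21×g.
0.21×g = 3.68 + 0.65 − 2.9012 = 1.4288.
g = 1.4288 / 0.21 = 6.80381%.

6.804%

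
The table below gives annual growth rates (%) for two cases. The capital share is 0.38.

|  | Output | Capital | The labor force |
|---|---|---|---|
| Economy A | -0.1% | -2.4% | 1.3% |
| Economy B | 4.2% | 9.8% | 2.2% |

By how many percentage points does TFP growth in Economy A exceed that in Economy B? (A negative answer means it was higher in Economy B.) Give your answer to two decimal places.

0.89 percentage points

Labor's share = 1 − 0.38 = 0.62.
Economy A: TFP = -0.1 + 0.912 − 0.806 = 0.006%.
Economy B: TFP = 4.2 − 3.724 − 1.364 = -0.888%.
Difference = 0.006 − (-0.888) = 0.894 pp.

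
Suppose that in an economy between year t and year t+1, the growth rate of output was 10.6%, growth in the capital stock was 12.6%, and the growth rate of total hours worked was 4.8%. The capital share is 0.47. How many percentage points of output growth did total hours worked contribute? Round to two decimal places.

2.54 pp

Labor's share = 1 − 0.47 = 0.53.
Contribution = share × growth = 0.53 × 4.8 = 2.544 pp.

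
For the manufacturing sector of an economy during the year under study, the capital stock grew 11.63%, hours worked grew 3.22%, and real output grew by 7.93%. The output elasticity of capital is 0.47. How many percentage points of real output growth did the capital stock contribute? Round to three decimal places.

Contribution = share × growth = 0.47 × 11.63 = 5.4661 pp.

5.466 pp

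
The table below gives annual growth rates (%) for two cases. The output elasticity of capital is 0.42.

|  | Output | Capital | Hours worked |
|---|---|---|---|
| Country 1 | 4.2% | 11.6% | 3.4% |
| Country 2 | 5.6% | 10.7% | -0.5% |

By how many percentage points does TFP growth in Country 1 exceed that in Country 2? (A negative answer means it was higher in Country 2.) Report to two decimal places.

Labor's share = 1 − 0.42 = 0.58.
Country 1: TFP = 4.2 − 4.872 − 1.972 = -2.644%.
Country 2: TFP = 5.6 − 4.494 + 0.29 = 1.396%.
Difference = -2.644 − (1.396) = -4.04 pp.

-4.04 percentage points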